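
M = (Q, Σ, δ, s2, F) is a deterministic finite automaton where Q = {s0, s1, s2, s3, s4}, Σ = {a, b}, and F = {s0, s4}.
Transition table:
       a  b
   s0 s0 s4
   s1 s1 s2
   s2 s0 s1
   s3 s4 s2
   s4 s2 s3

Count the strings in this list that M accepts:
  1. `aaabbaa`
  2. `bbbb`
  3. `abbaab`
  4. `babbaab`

`aaabbaa`: rejected
`bbbb`: rejected
`abbaab`: rejected
`babbaab`: rejected

0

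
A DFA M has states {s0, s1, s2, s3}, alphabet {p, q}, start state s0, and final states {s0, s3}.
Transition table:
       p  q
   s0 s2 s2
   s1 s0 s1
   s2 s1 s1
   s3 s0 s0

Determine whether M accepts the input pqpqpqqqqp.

s0 --p--> s2
s2 --q--> s1
s1 --p--> s0
s0 --q--> s2
s2 --p--> s1
s1 --q--> s1
s1 --q--> s1
s1 --q--> s1
s1 --q--> s1
s1 --p--> s0
End in state s0, which is an accepting state.

accepted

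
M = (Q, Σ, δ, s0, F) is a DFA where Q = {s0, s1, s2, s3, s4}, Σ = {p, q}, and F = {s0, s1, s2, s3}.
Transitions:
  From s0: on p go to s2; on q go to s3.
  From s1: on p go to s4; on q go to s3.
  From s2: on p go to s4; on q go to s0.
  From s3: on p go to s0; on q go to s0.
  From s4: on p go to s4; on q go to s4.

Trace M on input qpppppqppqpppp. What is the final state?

s0 --q--> s3
s3 --p--> s0
s0 --p--> s2
s2 --p--> s4
s4 --p--> s4
s4 --p--> s4
s4 --q--> s4
s4 --p--> s4
s4 --p--> s4
s4 --q--> s4
s4 --p--> s4
s4 --p--> s4
s4 --p--> s4
s4 --p--> s4

s4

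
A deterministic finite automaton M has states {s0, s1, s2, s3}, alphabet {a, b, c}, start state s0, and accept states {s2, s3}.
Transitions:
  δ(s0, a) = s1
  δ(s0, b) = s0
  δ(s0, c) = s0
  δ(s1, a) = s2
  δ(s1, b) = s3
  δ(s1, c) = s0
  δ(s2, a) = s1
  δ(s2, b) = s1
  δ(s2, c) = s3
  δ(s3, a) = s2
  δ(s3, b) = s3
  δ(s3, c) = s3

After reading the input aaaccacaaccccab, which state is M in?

s0 --a--> s1
s1 --a--> s2
s2 --a--> s1
s1 --c--> s0
s0 --c--> s0
s0 --a--> s1
s1 --c--> s0
s0 --a--> s1
s1 --a--> s2
s2 --c--> s3
s3 --c--> s3
s3 --c--> s3
s3 --c--> s3
s3 --a--> s2
s2 --b--> s1

s1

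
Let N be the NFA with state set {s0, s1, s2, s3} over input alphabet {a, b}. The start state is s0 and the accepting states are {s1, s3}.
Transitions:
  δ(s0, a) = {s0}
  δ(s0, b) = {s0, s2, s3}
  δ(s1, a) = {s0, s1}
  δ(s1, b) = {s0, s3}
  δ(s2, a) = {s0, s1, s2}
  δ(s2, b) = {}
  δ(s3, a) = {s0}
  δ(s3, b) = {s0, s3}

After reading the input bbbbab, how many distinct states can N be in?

3

Start: {s0}
read b: {s0, s2, s3}
read b: {s0, s2, s3}
read b: {s0, s2, s3}
read b: {s0, s2, s3}
read a: {s0, s1, s2}
read b: {s0, s2, s3}
Final reachable set {s0, s2, s3} has 3 states.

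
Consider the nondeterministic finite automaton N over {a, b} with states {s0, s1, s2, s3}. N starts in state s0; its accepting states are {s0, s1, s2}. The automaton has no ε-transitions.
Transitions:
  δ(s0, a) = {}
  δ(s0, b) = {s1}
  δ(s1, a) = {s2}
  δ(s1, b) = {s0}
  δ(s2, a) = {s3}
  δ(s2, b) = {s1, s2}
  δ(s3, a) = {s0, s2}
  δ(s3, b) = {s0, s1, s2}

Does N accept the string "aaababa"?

rejected

Start: {s0}
read a: {}
The reachable set is empty and stays empty for the remaining 6 symbols.
Reachable ∩ accepting = {} — empty.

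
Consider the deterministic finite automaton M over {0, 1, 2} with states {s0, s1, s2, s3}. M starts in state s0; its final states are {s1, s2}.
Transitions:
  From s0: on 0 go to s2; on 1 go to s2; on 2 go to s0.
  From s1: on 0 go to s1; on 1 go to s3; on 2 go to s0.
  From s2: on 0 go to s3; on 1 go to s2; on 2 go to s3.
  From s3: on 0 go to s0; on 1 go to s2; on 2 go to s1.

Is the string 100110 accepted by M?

s0 --1--> s2
s2 --0--> s3
s3 --0--> s0
s0 --1--> s2
s2 --1--> s2
s2 --0--> s3
End in state s3, which is not an accepting state.

rejected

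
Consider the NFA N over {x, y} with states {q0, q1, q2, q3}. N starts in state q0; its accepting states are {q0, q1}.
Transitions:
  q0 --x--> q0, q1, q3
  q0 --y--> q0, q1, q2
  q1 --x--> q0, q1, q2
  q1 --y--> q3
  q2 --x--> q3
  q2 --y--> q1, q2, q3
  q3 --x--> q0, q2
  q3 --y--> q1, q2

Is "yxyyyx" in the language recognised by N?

Start: {q0}
read y: {q0, q1, q2}
read x: {q0, q1, q2, q3}
read y: {q0, q1, q2, q3}
read y: {q0, q1, q2, q3}
read y: {q0, q1, q2, q3}
read x: {q0, q1, q2, q3}
Reachable ∩ accepting = {q0, q1} — nonempty.

accepted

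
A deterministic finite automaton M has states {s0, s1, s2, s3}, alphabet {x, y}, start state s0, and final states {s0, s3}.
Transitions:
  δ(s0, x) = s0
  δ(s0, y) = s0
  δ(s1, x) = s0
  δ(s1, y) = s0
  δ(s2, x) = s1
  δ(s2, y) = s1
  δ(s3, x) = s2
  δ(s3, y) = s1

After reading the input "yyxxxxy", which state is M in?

s0 --y--> s0
s0 --y--> s0
s0 --x--> s0
s0 --x--> s0
s0 --x--> s0
s0 --x--> s0
s0 --y--> s0

s0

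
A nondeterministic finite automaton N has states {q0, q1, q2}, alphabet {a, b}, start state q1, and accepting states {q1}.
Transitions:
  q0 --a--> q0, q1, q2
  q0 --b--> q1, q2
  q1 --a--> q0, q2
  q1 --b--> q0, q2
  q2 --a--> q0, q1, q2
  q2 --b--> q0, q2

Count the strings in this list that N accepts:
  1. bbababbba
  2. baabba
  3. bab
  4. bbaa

4

bbababbba: accepted
baabba: accepted
bab: accepted
bbaa: accepted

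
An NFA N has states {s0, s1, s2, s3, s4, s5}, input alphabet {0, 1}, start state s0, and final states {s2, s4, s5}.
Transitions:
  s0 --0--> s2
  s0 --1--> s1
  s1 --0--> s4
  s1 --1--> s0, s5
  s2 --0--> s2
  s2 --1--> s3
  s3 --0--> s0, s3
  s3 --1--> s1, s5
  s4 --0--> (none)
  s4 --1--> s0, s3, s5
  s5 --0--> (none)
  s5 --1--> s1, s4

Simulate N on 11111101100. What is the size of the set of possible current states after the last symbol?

Start: {s0}
read 1: {s1}
read 1: {s0, s5}
read 1: {s1, s4}
read 1: {s0, s3, s5}
read 1: {s1, s4, s5}
read 1: {s0, s1, s3, s4, s5}
read 0: {s0, s2, s3, s4}
read 1: {s0, s1, s3, s5}
read 1: {s0, s1, s4, s5}
read 0: {s2, s4}
read 0: {s2}
Final reachable set {s2} has 1 state.

1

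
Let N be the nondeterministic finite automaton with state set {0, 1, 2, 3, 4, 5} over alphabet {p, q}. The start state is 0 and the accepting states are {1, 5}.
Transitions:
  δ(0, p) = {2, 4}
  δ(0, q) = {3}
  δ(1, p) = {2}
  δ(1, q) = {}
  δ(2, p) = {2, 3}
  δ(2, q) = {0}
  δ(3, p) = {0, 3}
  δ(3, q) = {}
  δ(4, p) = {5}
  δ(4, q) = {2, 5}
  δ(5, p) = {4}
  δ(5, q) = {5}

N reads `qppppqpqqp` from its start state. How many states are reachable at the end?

4

Start: {0}
read q: {3}
read p: {0, 3}
read p: {0, 2, 3, 4}
read p: {0, 2, 3, 4, 5}
read p: {0, 2, 3, 4, 5}
read q: {0, 2, 3, 5}
read p: {0, 2, 3, 4}
read q: {0, 2, 3, 5}
read q: {0, 3, 5}
read p: {0, 2, 3, 4}
Final reachable set {0, 2, 3, 4} has 4 states.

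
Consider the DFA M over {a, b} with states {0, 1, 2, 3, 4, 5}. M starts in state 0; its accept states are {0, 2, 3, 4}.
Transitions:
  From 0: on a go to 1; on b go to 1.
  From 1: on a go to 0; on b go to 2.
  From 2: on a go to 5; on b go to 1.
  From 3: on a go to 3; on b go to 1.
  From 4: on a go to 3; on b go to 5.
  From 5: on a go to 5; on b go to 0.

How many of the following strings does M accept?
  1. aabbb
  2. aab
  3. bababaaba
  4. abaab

1

aabbb: rejected
aab: rejected
bababaaba: rejected
abaab: accepted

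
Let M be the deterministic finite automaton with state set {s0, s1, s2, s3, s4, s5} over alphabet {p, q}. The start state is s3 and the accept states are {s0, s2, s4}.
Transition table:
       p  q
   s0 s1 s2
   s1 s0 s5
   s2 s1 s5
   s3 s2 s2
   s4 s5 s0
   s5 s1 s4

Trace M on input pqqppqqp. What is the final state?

s5

s3 --p--> s2
s2 --q--> s5
s5 --q--> s4
s4 --p--> s5
s5 --p--> s1
s1 --q--> s5
s5 --q--> s4
s4 --p--> s5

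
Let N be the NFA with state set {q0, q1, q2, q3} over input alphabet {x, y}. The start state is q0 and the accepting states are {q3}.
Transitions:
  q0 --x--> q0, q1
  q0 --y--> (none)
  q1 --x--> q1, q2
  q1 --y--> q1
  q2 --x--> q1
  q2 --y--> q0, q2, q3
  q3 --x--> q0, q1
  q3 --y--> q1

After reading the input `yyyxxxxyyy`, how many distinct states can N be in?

0

Start: {q0}
read y: {}
The reachable set is empty and stays empty for the remaining 9 symbols.
Final reachable set {} has 0 states.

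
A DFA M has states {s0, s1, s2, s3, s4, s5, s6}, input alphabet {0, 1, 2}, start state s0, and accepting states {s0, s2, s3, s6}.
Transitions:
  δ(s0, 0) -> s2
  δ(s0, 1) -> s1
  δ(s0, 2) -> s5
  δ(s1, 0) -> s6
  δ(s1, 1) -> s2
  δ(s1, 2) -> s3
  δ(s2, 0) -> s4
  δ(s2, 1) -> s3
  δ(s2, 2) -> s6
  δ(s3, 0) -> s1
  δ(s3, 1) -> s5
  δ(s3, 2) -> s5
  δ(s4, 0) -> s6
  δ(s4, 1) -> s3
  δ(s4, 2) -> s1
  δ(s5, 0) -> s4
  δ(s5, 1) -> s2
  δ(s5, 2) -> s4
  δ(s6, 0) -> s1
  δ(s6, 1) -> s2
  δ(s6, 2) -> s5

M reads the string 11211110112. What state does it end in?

s0 --1--> s1
s1 --1--> s2
s2 --2--> s6
s6 --1--> s2
s2 --1--> s3
s3 --1--> s5
s5 --1--> s2
s2 --0--> s4
s4 --1--> s3
s3 --1--> s5
s5 --2--> s4

s4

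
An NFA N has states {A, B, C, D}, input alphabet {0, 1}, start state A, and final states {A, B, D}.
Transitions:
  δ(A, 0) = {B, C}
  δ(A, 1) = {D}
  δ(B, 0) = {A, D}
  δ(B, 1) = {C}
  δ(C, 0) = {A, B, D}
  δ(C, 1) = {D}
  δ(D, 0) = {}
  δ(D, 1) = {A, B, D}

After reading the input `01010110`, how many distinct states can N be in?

Start: {A}
read 0: {B, C}
read 1: {C, D}
read 0: {A, B, D}
read 1: {A, B, C, D}
read 0: {A, B, C, D}
read 1: {A, B, C, D}
read 1: {A, B, C, D}
read 0: {A, B, C, D}
Final reachable set {A, B, C, D} has 4 states.

4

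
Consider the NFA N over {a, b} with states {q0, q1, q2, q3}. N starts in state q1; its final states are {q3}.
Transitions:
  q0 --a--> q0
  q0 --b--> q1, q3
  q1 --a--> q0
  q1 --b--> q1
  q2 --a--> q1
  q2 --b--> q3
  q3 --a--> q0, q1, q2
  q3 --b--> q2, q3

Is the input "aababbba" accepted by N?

rejected

Start: {q1}
read a: {q0}
read a: {q0}
read b: {q1, q3}
read a: {q0, q1, q2}
read b: {q1, q3}
read b: {q1, q2, q3}
read b: {q1, q2, q3}
read a: {q0, q1, q2}
Reachable ∩ accepting = {} — empty.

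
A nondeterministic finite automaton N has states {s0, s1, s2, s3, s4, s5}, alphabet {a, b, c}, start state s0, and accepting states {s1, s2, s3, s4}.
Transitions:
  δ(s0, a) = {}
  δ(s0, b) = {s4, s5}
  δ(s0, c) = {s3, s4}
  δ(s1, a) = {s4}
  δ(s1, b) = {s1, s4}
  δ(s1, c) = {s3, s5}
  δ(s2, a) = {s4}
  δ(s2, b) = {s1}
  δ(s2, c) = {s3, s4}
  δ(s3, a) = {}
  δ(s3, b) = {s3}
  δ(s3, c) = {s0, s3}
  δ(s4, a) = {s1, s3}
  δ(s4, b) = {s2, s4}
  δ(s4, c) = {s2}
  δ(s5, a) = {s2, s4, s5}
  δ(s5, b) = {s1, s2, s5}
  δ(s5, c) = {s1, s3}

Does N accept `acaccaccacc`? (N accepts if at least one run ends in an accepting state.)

rejected

Start: {s0}
read a: {}
The reachable set is empty and stays empty for the remaining 10 symbols.
Reachable ∩ accepting = {} — empty.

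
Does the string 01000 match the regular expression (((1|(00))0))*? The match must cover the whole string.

01000 cannot be split into zero or more pieces each matching ((1|(00))0).

no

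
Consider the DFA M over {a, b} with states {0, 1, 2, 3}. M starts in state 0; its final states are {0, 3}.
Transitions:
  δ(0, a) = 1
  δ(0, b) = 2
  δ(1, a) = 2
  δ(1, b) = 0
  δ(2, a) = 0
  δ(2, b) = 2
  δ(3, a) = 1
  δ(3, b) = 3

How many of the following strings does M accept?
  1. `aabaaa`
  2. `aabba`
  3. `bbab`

`aabaaa`: rejected
`aabba`: accepted
`bbab`: rejected

1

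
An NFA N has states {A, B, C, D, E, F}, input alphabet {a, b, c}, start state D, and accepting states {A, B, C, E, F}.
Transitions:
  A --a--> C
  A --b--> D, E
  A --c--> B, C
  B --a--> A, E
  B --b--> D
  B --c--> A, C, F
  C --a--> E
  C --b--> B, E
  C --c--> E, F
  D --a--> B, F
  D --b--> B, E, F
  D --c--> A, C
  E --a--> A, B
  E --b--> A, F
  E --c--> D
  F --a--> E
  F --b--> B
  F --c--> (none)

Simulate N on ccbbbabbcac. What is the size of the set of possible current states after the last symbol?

6

Start: {D}
read c: {A, C}
read c: {B, C, E, F}
read b: {A, B, D, E, F}
read b: {A, B, D, E, F}
read b: {A, B, D, E, F}
read a: {A, B, C, E, F}
read b: {A, B, D, E, F}
read b: {A, B, D, E, F}
read c: {A, B, C, D, F}
read a: {A, B, C, E, F}
read c: {A, B, C, D, E, F}
Final reachable set {A, B, C, D, E, F} has 6 states.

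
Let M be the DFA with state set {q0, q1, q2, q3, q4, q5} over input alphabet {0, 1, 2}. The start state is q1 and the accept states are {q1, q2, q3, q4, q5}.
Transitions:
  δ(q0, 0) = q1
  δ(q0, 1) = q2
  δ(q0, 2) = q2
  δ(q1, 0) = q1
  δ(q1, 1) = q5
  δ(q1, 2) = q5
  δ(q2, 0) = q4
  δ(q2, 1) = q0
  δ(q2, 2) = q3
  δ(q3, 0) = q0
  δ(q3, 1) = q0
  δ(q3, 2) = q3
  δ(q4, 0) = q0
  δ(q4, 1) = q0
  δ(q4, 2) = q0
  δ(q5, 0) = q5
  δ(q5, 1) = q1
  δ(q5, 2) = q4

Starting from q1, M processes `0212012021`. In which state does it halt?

q0

q1 --0--> q1
q1 --2--> q5
q5 --1--> q1
q1 --2--> q5
q5 --0--> q5
q5 --1--> q1
q1 --2--> q5
q5 --0--> q5
q5 --2--> q4
q4 --1--> q0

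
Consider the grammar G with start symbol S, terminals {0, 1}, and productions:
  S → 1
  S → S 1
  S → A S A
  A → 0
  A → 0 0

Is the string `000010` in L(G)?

no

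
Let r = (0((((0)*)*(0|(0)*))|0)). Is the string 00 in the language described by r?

yes

Split as 0·0: 0 matches 0 and ((((0)*)*(0|(0)*))|0) matches 0.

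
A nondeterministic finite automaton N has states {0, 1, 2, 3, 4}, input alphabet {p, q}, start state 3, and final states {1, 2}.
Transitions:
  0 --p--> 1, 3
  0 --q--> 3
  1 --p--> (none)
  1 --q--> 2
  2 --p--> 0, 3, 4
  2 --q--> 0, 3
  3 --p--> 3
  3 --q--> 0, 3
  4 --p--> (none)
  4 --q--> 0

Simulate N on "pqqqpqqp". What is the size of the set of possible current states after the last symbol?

2

Start: {3}
read p: {3}
read q: {0, 3}
read q: {0, 3}
read q: {0, 3}
read p: {1, 3}
read q: {0, 2, 3}
read q: {0, 3}
read p: {1, 3}
Final reachable set {1, 3} has 2 states.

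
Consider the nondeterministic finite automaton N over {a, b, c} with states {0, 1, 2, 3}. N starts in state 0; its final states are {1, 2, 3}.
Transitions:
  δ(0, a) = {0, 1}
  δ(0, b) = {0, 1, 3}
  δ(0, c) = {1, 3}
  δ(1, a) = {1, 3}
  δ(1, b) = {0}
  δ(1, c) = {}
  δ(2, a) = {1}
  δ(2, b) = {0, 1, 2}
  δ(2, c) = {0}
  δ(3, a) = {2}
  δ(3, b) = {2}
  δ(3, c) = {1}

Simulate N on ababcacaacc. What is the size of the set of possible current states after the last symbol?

2

Start: {0}
read a: {0, 1}
read b: {0, 1, 3}
read a: {0, 1, 2, 3}
read b: {0, 1, 2, 3}
read c: {0, 1, 3}
read a: {0, 1, 2, 3}
read c: {0, 1, 3}
read a: {0, 1, 2, 3}
read a: {0, 1, 2, 3}
read c: {0, 1, 3}
read c: {1, 3}
Final reachable set {1, 3} has 2 states.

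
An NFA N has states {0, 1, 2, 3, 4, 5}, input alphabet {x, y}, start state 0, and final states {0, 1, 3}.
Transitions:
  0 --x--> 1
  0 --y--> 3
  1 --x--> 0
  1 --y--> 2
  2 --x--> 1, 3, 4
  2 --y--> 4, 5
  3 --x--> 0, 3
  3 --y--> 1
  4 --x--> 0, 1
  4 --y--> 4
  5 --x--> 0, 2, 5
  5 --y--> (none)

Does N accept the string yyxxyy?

Start: {0}
read y: {3}
read y: {1}
read x: {0}
read x: {1}
read y: {2}
read y: {4, 5}
Reachable ∩ accepting = {} — empty.

rejected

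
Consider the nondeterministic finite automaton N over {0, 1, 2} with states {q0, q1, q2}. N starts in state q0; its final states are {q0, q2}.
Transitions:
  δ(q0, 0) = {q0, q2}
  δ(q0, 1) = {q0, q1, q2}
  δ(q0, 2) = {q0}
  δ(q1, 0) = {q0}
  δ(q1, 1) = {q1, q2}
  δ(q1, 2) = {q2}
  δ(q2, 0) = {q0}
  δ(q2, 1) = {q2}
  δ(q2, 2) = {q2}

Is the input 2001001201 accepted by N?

accepted

Start: {q0}
read 2: {q0}
read 0: {q0, q2}
read 0: {q0, q2}
read 1: {q0, q1, q2}
read 0: {q0, q2}
read 0: {q0, q2}
read 1: {q0, q1, q2}
read 2: {q0, q2}
read 0: {q0, q2}
read 1: {q0, q1, q2}
Reachable ∩ accepting = {q0, q2} — nonempty.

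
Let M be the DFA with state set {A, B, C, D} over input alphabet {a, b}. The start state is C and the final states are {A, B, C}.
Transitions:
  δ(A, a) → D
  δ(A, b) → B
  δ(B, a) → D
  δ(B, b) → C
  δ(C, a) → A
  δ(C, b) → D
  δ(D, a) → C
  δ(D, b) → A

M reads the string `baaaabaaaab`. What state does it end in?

D

C --b--> D
D --a--> C
C --a--> A
A --a--> D
D --a--> C
C --b--> D
D --a--> C
C --a--> A
A --a--> D
D --a--> C
C --b--> D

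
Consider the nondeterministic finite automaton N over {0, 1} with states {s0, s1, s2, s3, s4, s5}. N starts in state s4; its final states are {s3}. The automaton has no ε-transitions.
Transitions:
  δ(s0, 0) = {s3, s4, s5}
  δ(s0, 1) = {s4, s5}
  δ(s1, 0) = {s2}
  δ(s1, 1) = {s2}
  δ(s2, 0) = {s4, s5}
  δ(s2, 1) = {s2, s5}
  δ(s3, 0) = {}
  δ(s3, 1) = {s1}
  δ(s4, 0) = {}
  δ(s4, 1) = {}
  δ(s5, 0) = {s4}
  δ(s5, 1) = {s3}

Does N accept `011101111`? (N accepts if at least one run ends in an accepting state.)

Start: {s4}
read 0: {}
The reachable set is empty and stays empty for the remaining 8 symbols.
Reachable ∩ accepting = {} — empty.

rejected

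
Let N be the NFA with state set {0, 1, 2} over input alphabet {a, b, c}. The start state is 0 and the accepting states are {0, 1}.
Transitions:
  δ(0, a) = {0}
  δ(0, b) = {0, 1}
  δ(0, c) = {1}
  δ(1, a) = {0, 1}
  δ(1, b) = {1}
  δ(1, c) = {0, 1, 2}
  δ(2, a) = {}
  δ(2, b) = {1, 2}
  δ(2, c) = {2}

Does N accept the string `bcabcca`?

Start: {0}
read b: {0, 1}
read c: {0, 1, 2}
read a: {0, 1}
read b: {0, 1}
read c: {0, 1, 2}
read c: {0, 1, 2}
read a: {0, 1}
Reachable ∩ accepting = {0, 1} — nonempty.

accepted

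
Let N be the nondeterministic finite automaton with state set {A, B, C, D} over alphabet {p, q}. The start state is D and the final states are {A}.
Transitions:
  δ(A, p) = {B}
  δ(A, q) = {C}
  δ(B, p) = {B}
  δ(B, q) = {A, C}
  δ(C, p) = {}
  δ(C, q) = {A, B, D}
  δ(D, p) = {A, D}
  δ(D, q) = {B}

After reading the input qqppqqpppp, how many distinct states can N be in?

Start: {D}
read q: {B}
read q: {A, C}
read p: {B}
read p: {B}
read q: {A, C}
read q: {A, B, C, D}
read p: {A, B, D}
read p: {A, B, D}
read p: {A, B, D}
read p: {A, B, D}
Final reachable set {A, B, D} has 3 states.

3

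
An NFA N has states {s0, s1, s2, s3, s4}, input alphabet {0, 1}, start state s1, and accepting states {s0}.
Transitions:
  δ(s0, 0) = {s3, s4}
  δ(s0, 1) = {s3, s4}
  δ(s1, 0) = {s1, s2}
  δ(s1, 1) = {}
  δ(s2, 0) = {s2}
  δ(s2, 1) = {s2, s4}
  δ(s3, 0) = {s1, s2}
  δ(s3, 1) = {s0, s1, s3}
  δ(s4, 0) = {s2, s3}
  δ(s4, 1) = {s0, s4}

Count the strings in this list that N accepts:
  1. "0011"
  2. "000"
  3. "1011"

1

"0011": accepted
"000": rejected
"1011": rejected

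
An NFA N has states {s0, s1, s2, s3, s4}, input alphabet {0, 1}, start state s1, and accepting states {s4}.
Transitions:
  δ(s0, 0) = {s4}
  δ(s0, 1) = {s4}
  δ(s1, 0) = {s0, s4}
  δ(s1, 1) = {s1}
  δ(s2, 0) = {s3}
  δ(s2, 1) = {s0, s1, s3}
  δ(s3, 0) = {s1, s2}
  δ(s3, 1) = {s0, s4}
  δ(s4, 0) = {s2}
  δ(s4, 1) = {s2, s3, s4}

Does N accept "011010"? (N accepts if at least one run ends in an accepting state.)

accepted

Start: {s1}
read 0: {s0, s4}
read 1: {s2, s3, s4}
read 1: {s0, s1, s2, s3, s4}
read 0: {s0, s1, s2, s3, s4}
read 1: {s0, s1, s2, s3, s4}
read 0: {s0, s1, s2, s3, s4}
Reachable ∩ accepting = {s4} — nonempty.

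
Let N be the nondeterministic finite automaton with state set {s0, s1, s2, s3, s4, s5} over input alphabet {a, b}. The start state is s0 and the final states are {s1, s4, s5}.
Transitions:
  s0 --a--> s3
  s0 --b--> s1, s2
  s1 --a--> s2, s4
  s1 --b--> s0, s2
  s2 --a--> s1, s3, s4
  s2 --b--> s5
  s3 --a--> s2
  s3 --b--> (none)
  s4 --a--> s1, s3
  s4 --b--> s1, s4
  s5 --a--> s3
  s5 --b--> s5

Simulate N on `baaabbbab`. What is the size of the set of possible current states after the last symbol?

Start: {s0}
read b: {s1, s2}
read a: {s1, s2, s3, s4}
read a: {s1, s2, s3, s4}
read a: {s1, s2, s3, s4}
read b: {s0, s1, s2, s4, s5}
read b: {s0, s1, s2, s4, s5}
read b: {s0, s1, s2, s4, s5}
read a: {s1, s2, s3, s4}
read b: {s0, s1, s2, s4, s5}
Final reachable set {s0, s1, s2, s4, s5} has 5 states.

5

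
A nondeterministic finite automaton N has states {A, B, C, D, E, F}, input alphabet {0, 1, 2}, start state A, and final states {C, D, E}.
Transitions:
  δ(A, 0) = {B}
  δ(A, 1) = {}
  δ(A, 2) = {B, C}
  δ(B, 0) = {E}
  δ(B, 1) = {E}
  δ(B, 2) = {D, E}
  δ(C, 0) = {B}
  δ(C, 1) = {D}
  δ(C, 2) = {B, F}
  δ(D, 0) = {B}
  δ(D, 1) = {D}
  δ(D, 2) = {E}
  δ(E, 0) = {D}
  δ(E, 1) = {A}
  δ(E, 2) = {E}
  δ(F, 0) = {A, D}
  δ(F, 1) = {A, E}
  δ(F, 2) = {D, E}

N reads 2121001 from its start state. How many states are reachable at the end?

1

Start: {A}
read 2: {B, C}
read 1: {D, E}
read 2: {E}
read 1: {A}
read 0: {B}
read 0: {E}
read 1: {A}
Final reachable set {A} has 1 state.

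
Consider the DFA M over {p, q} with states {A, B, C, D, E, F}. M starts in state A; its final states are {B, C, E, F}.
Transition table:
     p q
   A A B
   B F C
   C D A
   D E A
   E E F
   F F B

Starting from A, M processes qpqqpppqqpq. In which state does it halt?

A --q--> B
B --p--> F
F --q--> B
B --q--> C
C --p--> D
D --p--> E
E --p--> E
E --q--> F
F --q--> B
B --p--> F
F --q--> B

B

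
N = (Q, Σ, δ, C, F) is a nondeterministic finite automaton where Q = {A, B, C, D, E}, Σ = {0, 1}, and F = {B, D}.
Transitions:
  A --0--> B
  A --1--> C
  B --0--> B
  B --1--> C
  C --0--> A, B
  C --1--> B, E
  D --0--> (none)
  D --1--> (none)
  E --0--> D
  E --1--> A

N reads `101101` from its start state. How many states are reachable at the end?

Start: {C}
read 1: {B, E}
read 0: {B, D}
read 1: {C}
read 1: {B, E}
read 0: {B, D}
read 1: {C}
Final reachable set {C} has 1 state.

1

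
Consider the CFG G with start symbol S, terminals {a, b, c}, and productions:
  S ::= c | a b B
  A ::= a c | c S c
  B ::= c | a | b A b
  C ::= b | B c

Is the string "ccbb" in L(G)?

no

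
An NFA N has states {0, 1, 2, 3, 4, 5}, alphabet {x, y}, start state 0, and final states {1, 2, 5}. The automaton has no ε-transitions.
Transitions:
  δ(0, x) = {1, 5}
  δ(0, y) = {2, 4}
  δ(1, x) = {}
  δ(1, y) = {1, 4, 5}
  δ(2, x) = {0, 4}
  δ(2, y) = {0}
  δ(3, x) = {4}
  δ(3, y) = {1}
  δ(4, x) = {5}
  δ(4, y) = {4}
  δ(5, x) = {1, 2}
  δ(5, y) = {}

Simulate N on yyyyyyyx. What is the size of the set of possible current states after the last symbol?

3

Start: {0}
read y: {2, 4}
read y: {0, 4}
read y: {2, 4}
read y: {0, 4}
read y: {2, 4}
read y: {0, 4}
read y: {2, 4}
read x: {0, 4, 5}
Final reachable set {0, 4, 5} has 3 states.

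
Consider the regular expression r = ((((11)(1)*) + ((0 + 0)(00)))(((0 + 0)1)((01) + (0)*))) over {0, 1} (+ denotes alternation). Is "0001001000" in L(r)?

no

No split of 0001001000 into u·v has (((11)(1)*)+((0+0)(00))) matching u and (((0+0)1)((01)+(0)*)) matching v.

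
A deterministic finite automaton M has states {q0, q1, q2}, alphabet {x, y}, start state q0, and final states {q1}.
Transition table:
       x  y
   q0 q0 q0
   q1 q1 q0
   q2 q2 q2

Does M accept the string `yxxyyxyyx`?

rejected

q0 --y--> q0
q0 --x--> q0
q0 --x--> q0
q0 --y--> q0
q0 --y--> q0
q0 --x--> q0
q0 --y--> q0
q0 --y--> q0
q0 --x--> q0
End in state q0, which is not an accepting state.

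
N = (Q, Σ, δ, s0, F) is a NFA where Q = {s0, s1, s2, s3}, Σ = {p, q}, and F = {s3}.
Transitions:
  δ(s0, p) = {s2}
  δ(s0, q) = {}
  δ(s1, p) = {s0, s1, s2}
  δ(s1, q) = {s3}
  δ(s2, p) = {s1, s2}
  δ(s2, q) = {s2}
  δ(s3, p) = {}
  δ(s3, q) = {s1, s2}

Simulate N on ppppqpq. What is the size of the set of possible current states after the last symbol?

Start: {s0}
read p: {s2}
read p: {s1, s2}
read p: {s0, s1, s2}
read p: {s0, s1, s2}
read q: {s2, s3}
read p: {s1, s2}
read q: {s2, s3}
Final reachable set {s2, s3} has 2 states.

2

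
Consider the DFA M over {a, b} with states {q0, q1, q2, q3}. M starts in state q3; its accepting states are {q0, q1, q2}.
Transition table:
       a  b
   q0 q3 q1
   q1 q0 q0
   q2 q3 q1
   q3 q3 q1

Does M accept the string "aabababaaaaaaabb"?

q3 --a--> q3
q3 --a--> q3
q3 --b--> q1
q1 --a--> q0
q0 --b--> q1
q1 --a--> q0
q0 --b--> q1
q1 --a--> q0
q0 --a--> q3
q3 --a--> q3
q3 --a--> q3
q3 --a--> q3
q3 --a--> q3
q3 --a--> q3
q3 --b--> q1
q1 --b--> q0
End in state q0, which is an accepting state.

accepted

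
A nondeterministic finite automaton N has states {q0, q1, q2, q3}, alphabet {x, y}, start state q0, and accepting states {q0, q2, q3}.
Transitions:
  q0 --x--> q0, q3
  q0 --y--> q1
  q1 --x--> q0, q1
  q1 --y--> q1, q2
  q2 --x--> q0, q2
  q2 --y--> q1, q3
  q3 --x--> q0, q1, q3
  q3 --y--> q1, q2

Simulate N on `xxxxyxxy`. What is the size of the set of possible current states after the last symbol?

3

Start: {q0}
read x: {q0, q3}
read x: {q0, q1, q3}
read x: {q0, q1, q3}
read x: {q0, q1, q3}
read y: {q1, q2}
read x: {q0, q1, q2}
read x: {q0, q1, q2, q3}
read y: {q1, q2, q3}
Final reachable set {q1, q2, q3} has 3 states.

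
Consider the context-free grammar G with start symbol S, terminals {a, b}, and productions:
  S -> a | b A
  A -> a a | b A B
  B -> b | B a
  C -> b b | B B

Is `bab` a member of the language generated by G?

no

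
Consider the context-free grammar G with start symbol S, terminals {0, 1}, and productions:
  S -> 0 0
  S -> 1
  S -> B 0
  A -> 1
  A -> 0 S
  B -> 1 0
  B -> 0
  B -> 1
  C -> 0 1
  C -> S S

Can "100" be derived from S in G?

S ⇒ B0 ⇒ 100

yes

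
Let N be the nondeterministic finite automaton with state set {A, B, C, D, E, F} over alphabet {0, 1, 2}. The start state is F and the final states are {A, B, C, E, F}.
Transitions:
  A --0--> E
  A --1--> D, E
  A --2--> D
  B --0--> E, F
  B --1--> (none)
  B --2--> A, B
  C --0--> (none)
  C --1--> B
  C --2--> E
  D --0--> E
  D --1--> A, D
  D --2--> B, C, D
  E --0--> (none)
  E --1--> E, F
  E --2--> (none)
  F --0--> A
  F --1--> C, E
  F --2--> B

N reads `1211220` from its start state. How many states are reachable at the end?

Start: {F}
read 1: {C, E}
read 2: {E}
read 1: {E, F}
read 1: {C, E, F}
read 2: {B, E}
read 2: {A, B}
read 0: {E, F}
Final reachable set {E, F} has 2 states.

2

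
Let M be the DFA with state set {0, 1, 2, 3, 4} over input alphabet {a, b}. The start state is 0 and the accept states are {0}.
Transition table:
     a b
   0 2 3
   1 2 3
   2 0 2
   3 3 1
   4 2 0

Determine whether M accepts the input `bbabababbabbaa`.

rejected

0 --b--> 3
3 --b--> 1
1 --a--> 2
2 --b--> 2
2 --a--> 0
0 --b--> 3
3 --a--> 3
3 --b--> 1
1 --b--> 3
3 --a--> 3
3 --b--> 1
1 --b--> 3
3 --a--> 3
3 --a--> 3
End in state 3, which is not an accepting state.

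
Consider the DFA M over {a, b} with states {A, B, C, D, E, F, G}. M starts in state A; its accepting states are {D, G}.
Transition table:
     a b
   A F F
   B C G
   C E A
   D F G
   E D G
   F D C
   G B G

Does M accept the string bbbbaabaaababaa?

rejected

A --b--> F
F --b--> C
C --b--> A
A --b--> F
F --a--> D
D --a--> F
F --b--> C
C --a--> E
E --a--> D
D --a--> F
F --b--> C
C --a--> E
E --b--> G
G --a--> B
B --a--> C
End in state C, which is not an accepting state.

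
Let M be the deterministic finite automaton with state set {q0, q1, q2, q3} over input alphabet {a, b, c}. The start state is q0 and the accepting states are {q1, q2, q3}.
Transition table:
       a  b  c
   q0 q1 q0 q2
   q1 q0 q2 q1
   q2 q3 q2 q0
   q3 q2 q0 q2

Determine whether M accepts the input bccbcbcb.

q0 --b--> q0
q0 --c--> q2
q2 --c--> q0
q0 --b--> q0
q0 --c--> q2
q2 --b--> q2
q2 --c--> q0
q0 --b--> q0
End in state q0, which is not an accepting state.

rejected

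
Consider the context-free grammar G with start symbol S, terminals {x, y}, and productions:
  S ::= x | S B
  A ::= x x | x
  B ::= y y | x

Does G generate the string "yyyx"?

no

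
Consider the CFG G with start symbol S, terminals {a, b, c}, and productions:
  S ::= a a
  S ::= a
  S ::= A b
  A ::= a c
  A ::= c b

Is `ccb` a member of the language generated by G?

no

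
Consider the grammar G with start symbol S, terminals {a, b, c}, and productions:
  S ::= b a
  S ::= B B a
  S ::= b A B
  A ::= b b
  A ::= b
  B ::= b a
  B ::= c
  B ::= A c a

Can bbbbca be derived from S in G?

yes

S ⇒ bAB ⇒ bbbB ⇒ bbbAca ⇒ bbbbca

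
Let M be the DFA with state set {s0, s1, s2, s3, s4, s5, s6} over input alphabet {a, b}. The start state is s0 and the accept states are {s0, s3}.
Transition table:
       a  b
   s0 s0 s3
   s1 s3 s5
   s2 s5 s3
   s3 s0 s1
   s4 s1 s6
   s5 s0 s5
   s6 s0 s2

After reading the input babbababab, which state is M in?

s1

s0 --b--> s3
s3 --a--> s0
s0 --b--> s3
s3 --b--> s1
s1 --a--> s3
s3 --b--> s1
s1 --a--> s3
s3 --b--> s1
s1 --a--> s3
s3 --b--> s1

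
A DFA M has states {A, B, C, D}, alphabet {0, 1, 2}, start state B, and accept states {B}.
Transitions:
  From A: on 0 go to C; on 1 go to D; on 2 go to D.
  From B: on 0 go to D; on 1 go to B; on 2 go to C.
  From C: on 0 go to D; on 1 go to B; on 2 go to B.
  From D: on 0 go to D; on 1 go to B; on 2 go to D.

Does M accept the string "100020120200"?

B --1--> B
B --0--> D
D --0--> D
D --0--> D
D --2--> D
D --0--> D
D --1--> B
B --2--> C
C --0--> D
D --2--> D
D --0--> D
D --0--> D
End in state D, which is not an accepting state.

rejected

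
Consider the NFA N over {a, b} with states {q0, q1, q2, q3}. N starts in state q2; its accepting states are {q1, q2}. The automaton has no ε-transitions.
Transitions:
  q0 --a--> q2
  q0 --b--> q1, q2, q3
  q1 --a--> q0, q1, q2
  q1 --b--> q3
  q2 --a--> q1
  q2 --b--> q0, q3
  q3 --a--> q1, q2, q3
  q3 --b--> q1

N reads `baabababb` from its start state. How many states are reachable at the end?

4

Start: {q2}
read b: {q0, q3}
read a: {q1, q2, q3}
read a: {q0, q1, q2, q3}
read b: {q0, q1, q2, q3}
read a: {q0, q1, q2, q3}
read b: {q0, q1, q2, q3}
read a: {q0, q1, q2, q3}
read b: {q0, q1, q2, q3}
read b: {q0, q1, q2, q3}
Final reachable set {q0, q1, q2, q3} has 4 states.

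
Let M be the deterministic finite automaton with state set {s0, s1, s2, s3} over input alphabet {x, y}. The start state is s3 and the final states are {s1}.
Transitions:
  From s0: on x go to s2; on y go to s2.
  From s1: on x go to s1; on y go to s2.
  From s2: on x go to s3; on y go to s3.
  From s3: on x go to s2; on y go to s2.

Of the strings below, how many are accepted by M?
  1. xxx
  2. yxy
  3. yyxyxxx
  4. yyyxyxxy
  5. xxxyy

xxx: rejected
yxy: rejected
yyxyxxx: rejected
yyyxyxxy: rejected
xxxyy: rejected

0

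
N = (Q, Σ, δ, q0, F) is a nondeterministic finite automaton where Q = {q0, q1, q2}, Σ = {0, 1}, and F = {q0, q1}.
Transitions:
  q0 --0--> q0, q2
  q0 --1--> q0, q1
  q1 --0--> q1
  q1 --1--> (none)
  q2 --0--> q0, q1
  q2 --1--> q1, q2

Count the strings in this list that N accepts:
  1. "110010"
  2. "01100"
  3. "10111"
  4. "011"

4

"110010": accepted
"01100": accepted
"10111": accepted
"011": accepted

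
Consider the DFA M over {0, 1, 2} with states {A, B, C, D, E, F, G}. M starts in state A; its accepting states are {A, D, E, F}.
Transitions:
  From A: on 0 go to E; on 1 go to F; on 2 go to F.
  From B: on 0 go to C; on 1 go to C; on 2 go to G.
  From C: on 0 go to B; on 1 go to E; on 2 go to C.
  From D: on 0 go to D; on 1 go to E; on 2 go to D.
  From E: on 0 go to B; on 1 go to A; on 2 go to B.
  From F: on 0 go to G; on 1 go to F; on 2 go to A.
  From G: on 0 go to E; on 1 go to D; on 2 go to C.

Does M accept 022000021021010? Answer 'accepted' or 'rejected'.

rejected

A --0--> E
E --2--> B
B --2--> G
G --0--> E
E --0--> B
B --0--> C
C --0--> B
B --2--> G
G --1--> D
D --0--> D
D --2--> D
D --1--> E
E --0--> B
B --1--> C
C --0--> B
End in state B, which is not an accepting state.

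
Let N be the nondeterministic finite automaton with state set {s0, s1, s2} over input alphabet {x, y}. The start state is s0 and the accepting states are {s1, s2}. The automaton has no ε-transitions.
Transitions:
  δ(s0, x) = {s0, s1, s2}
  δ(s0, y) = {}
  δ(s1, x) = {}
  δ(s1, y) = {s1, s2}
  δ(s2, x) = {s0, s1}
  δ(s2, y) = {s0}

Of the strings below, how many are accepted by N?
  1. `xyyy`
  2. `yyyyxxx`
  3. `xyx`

2

`xyyy`: accepted
`yyyyxxx`: rejected
`xyx`: accepted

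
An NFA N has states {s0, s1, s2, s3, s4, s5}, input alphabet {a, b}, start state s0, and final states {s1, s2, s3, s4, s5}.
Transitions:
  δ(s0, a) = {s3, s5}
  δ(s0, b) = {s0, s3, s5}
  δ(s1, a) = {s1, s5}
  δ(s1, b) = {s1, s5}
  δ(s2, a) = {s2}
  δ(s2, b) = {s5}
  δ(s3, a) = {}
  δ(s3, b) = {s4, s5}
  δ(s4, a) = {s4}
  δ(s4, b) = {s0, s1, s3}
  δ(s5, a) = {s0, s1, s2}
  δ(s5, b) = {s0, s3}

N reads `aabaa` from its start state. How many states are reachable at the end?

5

Start: {s0}
read a: {s3, s5}
read a: {s0, s1, s2}
read b: {s0, s1, s3, s5}
read a: {s0, s1, s2, s3, s5}
read a: {s0, s1, s2, s3, s5}
Final reachable set {s0, s1, s2, s3, s5} has 5 states.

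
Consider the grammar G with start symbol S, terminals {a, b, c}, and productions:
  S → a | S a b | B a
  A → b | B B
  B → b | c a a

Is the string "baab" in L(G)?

yes

S ⇒ Sab ⇒ Baab ⇒ baab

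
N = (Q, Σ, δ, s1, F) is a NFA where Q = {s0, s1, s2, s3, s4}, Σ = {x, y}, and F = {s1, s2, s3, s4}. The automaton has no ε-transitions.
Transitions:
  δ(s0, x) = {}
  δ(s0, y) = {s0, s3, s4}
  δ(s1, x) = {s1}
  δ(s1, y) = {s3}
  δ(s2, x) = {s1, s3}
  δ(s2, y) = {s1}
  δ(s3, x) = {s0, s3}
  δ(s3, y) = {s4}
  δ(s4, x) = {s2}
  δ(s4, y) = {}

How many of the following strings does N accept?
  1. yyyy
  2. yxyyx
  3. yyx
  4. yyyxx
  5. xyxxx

3

yyyy: rejected
yxyyx: accepted
yyx: accepted
yyyxx: rejected
xyxxx: accepted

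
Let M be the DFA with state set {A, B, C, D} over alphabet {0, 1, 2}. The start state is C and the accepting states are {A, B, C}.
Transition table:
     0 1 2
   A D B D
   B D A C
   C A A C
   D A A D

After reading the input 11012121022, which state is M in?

C --1--> A
A --1--> B
B --0--> D
D --1--> A
A --2--> D
D --1--> A
A --2--> D
D --1--> A
A --0--> D
D --2--> D
D --2--> D

D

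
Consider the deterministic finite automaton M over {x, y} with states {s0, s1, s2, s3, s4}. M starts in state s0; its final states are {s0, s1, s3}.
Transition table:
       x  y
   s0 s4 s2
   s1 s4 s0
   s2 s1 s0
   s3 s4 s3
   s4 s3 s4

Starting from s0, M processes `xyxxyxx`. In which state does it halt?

s4

s0 --x--> s4
s4 --y--> s4
s4 --x--> s3
s3 --x--> s4
s4 --y--> s4
s4 --x--> s3
s3 --x--> s4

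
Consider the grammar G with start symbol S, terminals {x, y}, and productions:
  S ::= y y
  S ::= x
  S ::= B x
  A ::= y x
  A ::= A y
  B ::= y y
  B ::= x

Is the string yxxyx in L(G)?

no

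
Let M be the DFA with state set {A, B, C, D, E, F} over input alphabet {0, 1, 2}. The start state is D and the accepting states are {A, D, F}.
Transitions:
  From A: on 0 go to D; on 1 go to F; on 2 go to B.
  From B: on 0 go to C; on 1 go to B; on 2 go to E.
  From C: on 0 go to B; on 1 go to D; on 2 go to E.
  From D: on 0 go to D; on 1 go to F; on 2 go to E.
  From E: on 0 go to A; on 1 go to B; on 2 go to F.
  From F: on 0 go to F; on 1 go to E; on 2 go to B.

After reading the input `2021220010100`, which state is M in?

F

D --2--> E
E --0--> A
A --2--> B
B --1--> B
B --2--> E
E --2--> F
F --0--> F
F --0--> F
F --1--> E
E --0--> A
A --1--> F
F --0--> F
F --0--> F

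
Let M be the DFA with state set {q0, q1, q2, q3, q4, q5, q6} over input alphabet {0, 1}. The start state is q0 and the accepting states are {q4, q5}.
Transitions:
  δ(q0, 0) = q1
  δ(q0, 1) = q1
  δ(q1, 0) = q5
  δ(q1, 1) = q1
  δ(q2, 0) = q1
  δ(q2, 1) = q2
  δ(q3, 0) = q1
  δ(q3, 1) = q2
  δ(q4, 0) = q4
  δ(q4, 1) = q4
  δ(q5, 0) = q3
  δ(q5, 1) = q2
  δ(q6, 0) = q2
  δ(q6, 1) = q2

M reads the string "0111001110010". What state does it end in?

q0 --0--> q1
q1 --1--> q1
q1 --1--> q1
q1 --1--> q1
q1 --0--> q5
q5 --0--> q3
q3 --1--> q2
q2 --1--> q2
q2 --1--> q2
q2 --0--> q1
q1 --0--> q5
q5 --1--> q2
q2 --0--> q1

q1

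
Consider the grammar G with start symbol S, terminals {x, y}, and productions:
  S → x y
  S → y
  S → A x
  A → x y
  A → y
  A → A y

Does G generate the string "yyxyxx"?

no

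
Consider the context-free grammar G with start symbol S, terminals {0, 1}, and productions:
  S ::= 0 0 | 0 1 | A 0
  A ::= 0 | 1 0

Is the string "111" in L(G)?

no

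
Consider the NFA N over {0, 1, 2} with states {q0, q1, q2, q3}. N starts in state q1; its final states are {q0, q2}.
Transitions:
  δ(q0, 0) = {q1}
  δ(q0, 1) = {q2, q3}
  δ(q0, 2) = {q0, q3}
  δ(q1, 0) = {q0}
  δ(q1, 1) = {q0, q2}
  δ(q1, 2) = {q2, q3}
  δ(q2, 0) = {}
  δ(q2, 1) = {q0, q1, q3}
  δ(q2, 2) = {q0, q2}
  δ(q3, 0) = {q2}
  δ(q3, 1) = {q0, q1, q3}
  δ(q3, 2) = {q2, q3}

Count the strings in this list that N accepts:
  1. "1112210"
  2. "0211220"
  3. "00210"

"1112210": accepted
"0211220": accepted
"00210": accepted

3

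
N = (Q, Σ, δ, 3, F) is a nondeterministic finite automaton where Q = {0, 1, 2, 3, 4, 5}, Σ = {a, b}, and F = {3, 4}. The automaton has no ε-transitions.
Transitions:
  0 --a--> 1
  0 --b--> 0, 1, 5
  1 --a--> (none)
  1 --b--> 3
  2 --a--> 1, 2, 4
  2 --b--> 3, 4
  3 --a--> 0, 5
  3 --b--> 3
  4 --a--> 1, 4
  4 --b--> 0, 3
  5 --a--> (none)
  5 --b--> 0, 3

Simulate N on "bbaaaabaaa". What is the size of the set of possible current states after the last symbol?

Start: {3}
read b: {3}
read b: {3}
read a: {0, 5}
read a: {1}
read a: {}
The reachable set is empty and stays empty for the remaining 5 symbols.
Final reachable set {} has 0 states.

0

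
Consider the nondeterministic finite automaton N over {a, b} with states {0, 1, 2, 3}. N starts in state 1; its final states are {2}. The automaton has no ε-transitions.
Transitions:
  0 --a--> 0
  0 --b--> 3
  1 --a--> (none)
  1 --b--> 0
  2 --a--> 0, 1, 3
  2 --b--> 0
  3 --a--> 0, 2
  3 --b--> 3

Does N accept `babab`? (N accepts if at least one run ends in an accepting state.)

rejected

Start: {1}
read b: {0}
read a: {0}
read b: {3}
read a: {0, 2}
read b: {0, 3}
Reachable ∩ accepting = {} — empty.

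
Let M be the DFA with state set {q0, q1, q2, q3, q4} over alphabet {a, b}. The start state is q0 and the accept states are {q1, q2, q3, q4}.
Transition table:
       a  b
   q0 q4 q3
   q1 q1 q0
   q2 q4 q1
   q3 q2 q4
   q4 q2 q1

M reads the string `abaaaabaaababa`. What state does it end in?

q4

q0 --a--> q4
q4 --b--> q1
q1 --a--> q1
q1 --a--> q1
q1 --a--> q1
q1 --a--> q1
q1 --b--> q0
q0 --a--> q4
q4 --a--> q2
q2 --a--> q4
q4 --b--> q1
q1 --a--> q1
q1 --b--> q0
q0 --a--> q4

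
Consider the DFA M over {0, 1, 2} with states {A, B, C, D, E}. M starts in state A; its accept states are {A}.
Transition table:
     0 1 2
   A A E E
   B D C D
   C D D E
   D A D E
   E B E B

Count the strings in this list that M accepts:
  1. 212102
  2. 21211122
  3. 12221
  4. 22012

0

212102: rejected
21211122: rejected
12221: rejected
22012: rejected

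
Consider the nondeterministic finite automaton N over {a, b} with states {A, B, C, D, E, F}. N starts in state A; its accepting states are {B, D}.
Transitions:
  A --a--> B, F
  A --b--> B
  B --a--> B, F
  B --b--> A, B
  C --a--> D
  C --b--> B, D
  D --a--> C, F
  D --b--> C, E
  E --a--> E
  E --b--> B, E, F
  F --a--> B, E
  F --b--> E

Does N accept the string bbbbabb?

accepted

Start: {A}
read b: {B}
read b: {A, B}
read b: {A, B}
read b: {A, B}
read a: {B, F}
read b: {A, B, E}
read b: {A, B, E, F}
Reachable ∩ accepting = {B} — nonempty.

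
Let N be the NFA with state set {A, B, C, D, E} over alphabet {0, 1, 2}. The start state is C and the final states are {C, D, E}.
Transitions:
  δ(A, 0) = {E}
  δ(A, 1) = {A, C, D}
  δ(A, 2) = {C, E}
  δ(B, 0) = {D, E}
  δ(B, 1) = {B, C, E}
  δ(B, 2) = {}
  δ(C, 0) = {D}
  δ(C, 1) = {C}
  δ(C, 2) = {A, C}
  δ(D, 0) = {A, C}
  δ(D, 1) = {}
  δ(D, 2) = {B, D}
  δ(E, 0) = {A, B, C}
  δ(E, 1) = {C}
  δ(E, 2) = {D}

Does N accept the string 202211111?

accepted

Start: {C}
read 2: {A, C}
read 0: {D, E}
read 2: {B, D}
read 2: {B, D}
read 1: {B, C, E}
read 1: {B, C, E}
read 1: {B, C, E}
read 1: {B, C, E}
read 1: {B, C, E}
Reachable ∩ accepting = {C, E} — nonempty.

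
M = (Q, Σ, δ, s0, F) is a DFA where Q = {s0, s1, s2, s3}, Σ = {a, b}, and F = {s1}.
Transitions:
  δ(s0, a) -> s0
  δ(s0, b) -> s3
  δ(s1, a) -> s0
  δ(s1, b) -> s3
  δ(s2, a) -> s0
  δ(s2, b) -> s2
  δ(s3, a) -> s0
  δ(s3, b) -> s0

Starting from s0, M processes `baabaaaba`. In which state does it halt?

s0 --b--> s3
s3 --a--> s0
s0 --a--> s0
s0 --b--> s3
s3 --a--> s0
s0 --a--> s0
s0 --a--> s0
s0 --b--> s3
s3 --a--> s0

s0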